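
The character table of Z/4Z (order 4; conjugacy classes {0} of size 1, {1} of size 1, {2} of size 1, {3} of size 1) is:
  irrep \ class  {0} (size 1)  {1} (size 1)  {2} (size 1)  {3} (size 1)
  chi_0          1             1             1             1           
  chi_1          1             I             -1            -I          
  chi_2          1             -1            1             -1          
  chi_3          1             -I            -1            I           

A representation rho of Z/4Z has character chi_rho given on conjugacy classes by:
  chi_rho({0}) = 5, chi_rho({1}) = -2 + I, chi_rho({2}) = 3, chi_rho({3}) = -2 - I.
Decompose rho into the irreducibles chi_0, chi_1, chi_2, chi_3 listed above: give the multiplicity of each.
Multiplicities: chi_0: 1, chi_1: 1, chi_2: 3, chi_3: 0.

Justification: Use <chi_rho, chi> = (1/|G|) sum_C |C| * chi_rho(C) * conj(chi(C)) with |G| = 4 for each irreducible chi in the table:
  <chi_rho, chi_0> = (1/4)[1*(5)*conj(1) + 1*(-2 + I)*conj(1) + 1*(3)*conj(1) + 1*(-2 - I)*conj(1)]
      = (1/4)[(5) + (-2 + I) + (3) + (-2 - I)] = 4/4 = 1
  <chi_rho, chi_1> = (1/4)[1*(5)*conj(1) + 1*(-2 + I)*conj(I) + 1*(3)*conj(-1) + 1*(-2 - I)*conj(-I)]
      = (1/4)[(5) + (1 + 2*I) + (-3) + (1 - 2*I)] = 4/4 = 1
  <chi_rho, chi_2> = (1/4)[1*(5)*conj(1) + 1*(-2 + I)*conj(-1) + 1*(3)*conj(1) + 1*(-2 - I)*conj(-1)]
      = (1/4)[(5) + (2 - I) + (3) + (2 + I)] = 12/4 = 3
  <chi_rho, chi_3> = (1/4)[1*(5)*conj(1) + 1*(-2 + I)*conj(-I) + 1*(3)*conj(-1) + 1*(-2 - I)*conj(I)]
      = (1/4)[(5) + (-1 - 2*I) + (-3) + (-1 + 2*I)] = 0/4 = 0
(Exp terms are combined using exp(i*s)*conj(exp(i*t)) = exp(i*(s-t)), and sums of them are collapsed using the identity that for every m > 1 the m distinct m-th roots of unity sum to 0, e.g. 1 + exp(2*I*pi/3) + exp(-2*I*pi/3) = 0.)
Dimension check: dim(rho) = sum (mult * dim) = 1*1 + 1*1 + 3*1 + 0*1 = 5 = chi_rho(e) = 5.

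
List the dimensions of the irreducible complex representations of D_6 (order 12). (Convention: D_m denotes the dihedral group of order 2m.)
Dimensions: 1, 1, 1, 1, 2, 2

Derivation: There are 6 irreducibles (= number of conjugacy classes). Their dimensions d_i satisfy sum d_i^2 = |G| = 12: 1 + 1 + 1 + 1 + 4 + 4 = 12.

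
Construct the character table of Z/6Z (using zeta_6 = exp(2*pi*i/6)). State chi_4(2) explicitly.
Character table of Z/6Z (irreps indexed chi_0,...,chi_5 with chi_k(m) = zeta_6^(k*m), zeta_6 = exp(2*pi*i/6)):
  irrep \ class  {0} (size 1)  {1} (size 1)    {2} (size 1)    {3} (size 1)  {4} (size 1)    {5} (size 1)  
  chi_0          1             1               1               1             1               1             
  chi_1          1             exp(I*pi/3)     exp(2*I*pi/3)   -1            exp(-2*I*pi/3)  exp(-I*pi/3)  
  chi_2          1             exp(2*I*pi/3)   exp(-2*I*pi/3)  1             exp(2*I*pi/3)   exp(-2*I*pi/3)
  chi_3          1             -1              1               -1            1               -1            
  chi_4          1             exp(-2*I*pi/3)  exp(2*I*pi/3)   1             exp(-2*I*pi/3)  exp(2*I*pi/3) 
  chi_5          1             exp(-I*pi/3)    exp(-2*I*pi/3)  -1            exp(2*I*pi/3)   exp(I*pi/3)   

Spot check: chi_4(2) = zeta_6^(4*2) = zeta_6^8 = exp(2*I*pi/3).

Explanation: Z/6Z is abelian, so all 6 irreducible complex representations are 1-dimensional. They are given by chi_k(m) = zeta_6^(k*m) for k = 0,...,5. Row orthogonality: sum_m chi_k(m) conj(chi_l(m)) = 6 * [k = l].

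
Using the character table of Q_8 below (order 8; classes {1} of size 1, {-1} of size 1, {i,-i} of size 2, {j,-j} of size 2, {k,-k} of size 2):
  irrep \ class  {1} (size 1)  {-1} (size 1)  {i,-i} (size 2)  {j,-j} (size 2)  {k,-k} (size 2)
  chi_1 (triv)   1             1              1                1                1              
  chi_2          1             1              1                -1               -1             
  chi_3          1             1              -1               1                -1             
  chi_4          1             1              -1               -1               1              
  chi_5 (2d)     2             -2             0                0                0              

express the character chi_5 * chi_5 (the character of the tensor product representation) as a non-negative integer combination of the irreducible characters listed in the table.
chi_5 tensor chi_5 = chi_1 + chi_2 + chi_3 + chi_4 (all other irreducibles have multiplicity 0).

Working: The character of a tensor product is the pointwise product (chi_5 * chi_5)(C) = chi_5(C) * chi_5(C):
  {1}: (2)*(2), {-1}: (-2)*(-2), {i,-i}: (0)*(0), {j,-j}: (0)*(0), {k,-k}: (0)*(0)
so (chi_5 * chi_5) takes values
  {1} -> 4, {-1} -> 4, {i,-i} -> 0, {j,-j} -> 0, {k,-k} -> 0.
Now take the inner product of this character with each irreducible chi from the table, <chi_5*chi_5, chi> = (1/8) sum_C |C| (chi_5*chi_5)(C) conj(chi(C)):
  <chi_5*chi_5, chi_1> = (1/8)[1*(4)*conj(1) + 1*(4)*conj(1) + 2*(0)*conj(1) + 2*(0)*conj(1) + 2*(0)*conj(1)]
      = (1/8)[(4) + (4) + (0) + (0) + (0)] = 8/8 = 1
  <chi_5*chi_5, chi_2> = (1/8)[1*(4)*conj(1) + 1*(4)*conj(1) + 2*(0)*conj(1) + 2*(0)*conj(-1) + 2*(0)*conj(-1)]
      = (1/8)[(4) + (4) + (0) + (0) + (0)] = 8/8 = 1
  <chi_5*chi_5, chi_3> = (1/8)[1*(4)*conj(1) + 1*(4)*conj(1) + 2*(0)*conj(-1) + 2*(0)*conj(1) + 2*(0)*conj(-1)]
      = (1/8)[(4) + (4) + (0) + (0) + (0)] = 8/8 = 1
  <chi_5*chi_5, chi_4> = (1/8)[1*(4)*conj(1) + 1*(4)*conj(1) + 2*(0)*conj(-1) + 2*(0)*conj(-1) + 2*(0)*conj(1)]
      = (1/8)[(4) + (4) + (0) + (0) + (0)] = 8/8 = 1
  <chi_5*chi_5, chi_5> = (1/8)[1*(4)*conj(2) + 1*(4)*conj(-2) + 2*(0)*conj(0) + 2*(0)*conj(0) + 2*(0)*conj(0)]
      = (1/8)[(8) + (-8) + (0) + (0) + (0)] = 0/8 = 0
Hence the multiplicities are chi_1: 1, chi_2: 1, chi_3: 1, chi_4: 1. Dimension check: dim(chi_5)*dim(chi_5) = 2*2 = 4 and sum (mult * dim) = 1*1 + 1*1 + 1*1 + 1*1 = 4.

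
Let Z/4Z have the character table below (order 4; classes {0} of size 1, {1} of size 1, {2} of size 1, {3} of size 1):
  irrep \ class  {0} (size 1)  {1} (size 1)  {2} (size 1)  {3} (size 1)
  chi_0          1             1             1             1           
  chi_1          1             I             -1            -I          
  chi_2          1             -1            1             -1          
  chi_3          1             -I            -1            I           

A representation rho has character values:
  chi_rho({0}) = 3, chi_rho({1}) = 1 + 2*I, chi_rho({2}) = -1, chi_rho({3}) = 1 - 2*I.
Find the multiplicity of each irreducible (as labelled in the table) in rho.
Multiplicities: chi_0: 1, chi_1: 2, chi_2: 0, chi_3: 0.

Reasoning: Use <chi_rho, chi> = (1/|G|) sum_C |C| * chi_rho(C) * conj(chi(C)) with |G| = 4 for each irreducible chi in the table:
  <chi_rho, chi_0> = (1/4)[1*(3)*conj(1) + 1*(1 + 2*I)*conj(1) + 1*(-1)*conj(1) + 1*(1 - 2*I)*conj(1)]
      = (1/4)[(3) + (1 + 2*I) + (-1) + (1 - 2*I)] = 4/4 = 1
  <chi_rho, chi_1> = (1/4)[1*(3)*conj(1) + 1*(1 + 2*I)*conj(I) + 1*(-1)*conj(-1) + 1*(1 - 2*I)*conj(-I)]
      = (1/4)[(3) + (2 - I) + (1) + (2 + I)] = 8/4 = 2
  <chi_rho, chi_2> = (1/4)[1*(3)*conj(1) + 1*(1 + 2*I)*conj(-1) + 1*(-1)*conj(1) + 1*(1 - 2*I)*conj(-1)]
      = (1/4)[(3) + (-1 - 2*I) + (-1) + (-1 + 2*I)] = 0/4 = 0
  <chi_rho, chi_3> = (1/4)[1*(3)*conj(1) + 1*(1 + 2*I)*conj(-I) + 1*(-1)*conj(-1) + 1*(1 - 2*I)*conj(I)]
      = (1/4)[(3) + (-2 + I) + (1) + (-2 - I)] = 0/4 = 0
(Exp terms are combined using exp(i*s)*conj(exp(i*t)) = exp(i*(s-t)), and sums of them are collapsed using the identity that for every m > 1 the m distinct m-th roots of unity sum to 0, e.g. 1 + exp(2*I*pi/3) + exp(-2*I*pi/3) = 0.)
Dimension check: dim(rho) = sum (mult * dim) = 1*1 + 2*1 + 0*1 + 0*1 = 3 = chi_rho(e) = 3.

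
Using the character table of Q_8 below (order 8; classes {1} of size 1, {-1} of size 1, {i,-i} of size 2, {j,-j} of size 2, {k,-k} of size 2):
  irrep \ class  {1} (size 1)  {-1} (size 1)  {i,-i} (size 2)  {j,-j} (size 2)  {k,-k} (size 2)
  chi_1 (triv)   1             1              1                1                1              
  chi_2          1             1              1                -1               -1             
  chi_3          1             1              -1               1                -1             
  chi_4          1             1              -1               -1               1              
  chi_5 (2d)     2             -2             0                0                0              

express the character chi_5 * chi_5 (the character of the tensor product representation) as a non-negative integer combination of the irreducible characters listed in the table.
chi_5 tensor chi_5 = chi_1 + chi_2 + chi_3 + chi_4 (all other irreducibles have multiplicity 0).

Working: The character of a tensor product is the pointwise product (chi_5 * chi_5)(C) = chi_5(C) * chi_5(C):
  {1}: (2)*(2), {-1}: (-2)*(-2), {i,-i}: (0)*(0), {j,-j}: (0)*(0), {k,-k}: (0)*(0)
so (chi_5 * chi_5) takes values
  {1} -> 4, {-1} -> 4, {i,-i} -> 0, {j,-j} -> 0, {k,-k} -> 0.
Now take the inner product of this character with each irreducible chi from the table, <chi_5*chi_5, chi> = (1/8) sum_C |C| (chi_5*chi_5)(C) conj(chi(C)):
  <chi_5*chi_5, chi_1> = (1/8)[1*(4)*conj(1) + 1*(4)*conj(1) + 2*(0)*conj(1) + 2*(0)*conj(1) + 2*(0)*conj(1)]
      = (1/8)[(4) + (4) + (0) + (0) + (0)] = 8/8 = 1
  <chi_5*chi_5, chi_2> = (1/8)[1*(4)*conj(1) + 1*(4)*conj(1) + 2*(0)*conj(1) + 2*(0)*conj(-1) + 2*(0)*conj(-1)]
      = (1/8)[(4) + (4) + (0) + (0) + (0)] = 8/8 = 1
  <chi_5*chi_5, chi_3> = (1/8)[1*(4)*conj(1) + 1*(4)*conj(1) + 2*(0)*conj(-1) + 2*(0)*conj(1) + 2*(0)*conj(-1)]
      = (1/8)[(4) + (4) + (0) + (0) + (0)] = 8/8 = 1
  <chi_5*chi_5, chi_4> = (1/8)[1*(4)*conj(1) + 1*(4)*conj(1) + 2*(0)*conj(-1) + 2*(0)*conj(-1) + 2*(0)*conj(1)]
      = (1/8)[(4) + (4) + (0) + (0) + (0)] = 8/8 = 1
  <chi_5*chi_5, chi_5> = (1/8)[1*(4)*conj(2) + 1*(4)*conj(-2) + 2*(0)*conj(0) + 2*(0)*conj(0) + 2*(0)*conj(0)]
      = (1/8)[(8) + (-8) + (0) + (0) + (0)] = 0/8 = 0
Hence the multiplicities are chi_1: 1, chi_2: 1, chi_3: 1, chi_4: 1. Dimension check: dim(chi_5)*dim(chi_5) = 2*2 = 4 and sum (mult * dim) = 1*1 + 1*1 + 1*1 + 1*1 = 4.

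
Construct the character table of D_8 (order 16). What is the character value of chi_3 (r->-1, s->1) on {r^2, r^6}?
Conjugacy classes: {e} of size 1, {r^4} of size 1, {r^1, r^7} of size 2, {r^2, r^6} of size 2, {r^3, r^5} of size 2, {s, sr^2, ...} of size 4, {sr, sr^3, ...} of size 4.
Character table:
  irrep \ class              {e} (size 1)  {r^4} (size 1)  {r^1, r^7} (size 2)  {r^2, r^6} (size 2)  {r^3, r^5} (size 2)  {s, sr^2, ...} (size 4)  {sr, sr^3, ...} (size 4)
  chi_1 (triv)               1             1               1                    1                    1                    1                        1                       
  chi_2 (sign: r->1, s->-1)  1             1               1                    1                    1                    -1                       -1                      
  chi_3 (r->-1, s->1)        1             1               -1                   1                    -1                   1                        -1                      
  chi_4 (r->-1, s->-1)       1             1               -1                   1                    -1                   -1                       1                       
  chi_5 (2d, j=1)            2             -2              sqrt(2)              0                    -sqrt(2)             0                        0                       
  chi_6 (2d, j=2)            2             2               0                    -2                   0                    0                        0                       
  chi_7 (2d, j=3)            2             -2              -sqrt(2)             0                    sqrt(2)              0                        0                       

Spot check: chi_3 (r->-1, s->1) on {r^2, r^6} = 1.

Explanation: D_8 has order 2*8 = 16 with 7 conjugacy classes, hence 7 irreducibles. Sum of squared dims 1 + 1 + 1 + 1 + 4 + 4 + 4 = 16 = |G|. Linear characters come from the abelianisation; the 2-dimensional irreps have character r^k -> 2*cos(2*pi*j*k/8), reflections -> 0.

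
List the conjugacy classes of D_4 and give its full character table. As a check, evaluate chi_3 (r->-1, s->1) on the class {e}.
Conjugacy classes: {e} of size 1, {r^2} of size 1, {r^1, r^3} of size 2, {s, sr^2, ...} of size 2, {sr, sr^3, ...} of size 2.
Character table:
  irrep \ class              {e} (size 1)  {r^2} (size 1)  {r^1, r^3} (size 2)  {s, sr^2, ...} (size 2)  {sr, sr^3, ...} (size 2)
  chi_1 (triv)               1             1               1                    1                        1                       
  chi_2 (sign: r->1, s->-1)  1             1               1                    -1                       -1                      
  chi_3 (r->-1, s->1)        1             1               -1                   1                        -1                      
  chi_4 (r->-1, s->-1)       1             1               -1                   -1                       1                       
  chi_5 (2d, j=1)            2             -2              0                    0                        0                       

Spot check: chi_3 (r->-1, s->1) on {e} = 1.

Details: D_4 has order 2*4 = 8 with 5 conjugacy classes, hence 5 irreducibles. Sum of squared dims 1 + 1 + 1 + 1 + 4 = 8 = |G|. Linear characters come from the abelianisation; the 2-dimensional irreps have character r^k -> 2*cos(2*pi*j*k/4), reflections -> 0.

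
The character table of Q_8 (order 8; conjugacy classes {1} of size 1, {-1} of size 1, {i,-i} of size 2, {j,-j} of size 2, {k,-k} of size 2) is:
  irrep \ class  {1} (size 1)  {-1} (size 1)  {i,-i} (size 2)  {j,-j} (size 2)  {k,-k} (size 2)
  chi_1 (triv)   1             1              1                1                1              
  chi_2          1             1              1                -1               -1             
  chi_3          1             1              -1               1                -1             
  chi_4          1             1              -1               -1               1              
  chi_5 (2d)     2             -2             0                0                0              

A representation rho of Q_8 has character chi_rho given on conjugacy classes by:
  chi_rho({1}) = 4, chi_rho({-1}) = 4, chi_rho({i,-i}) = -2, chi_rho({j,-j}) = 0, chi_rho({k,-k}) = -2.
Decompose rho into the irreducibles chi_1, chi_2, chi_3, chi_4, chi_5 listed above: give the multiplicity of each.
Multiplicities: chi_1: 0, chi_2: 1, chi_3: 2, chi_4: 1, chi_5: 0.

Derivation: Use <chi_rho, chi> = (1/|G|) sum_C |C| * chi_rho(C) * conj(chi(C)) with |G| = 8 for each irreducible chi in the table:
  <chi_rho, chi_1> = (1/8)[1*(4)*conj(1) + 1*(4)*conj(1) + 2*(-2)*conj(1) + 2*(0)*conj(1) + 2*(-2)*conj(1)]
      = (1/8)[(4) + (4) + (-4) + (0) + (-4)] = 0/8 = 0
  <chi_rho, chi_2> = (1/8)[1*(4)*conj(1) + 1*(4)*conj(1) + 2*(-2)*conj(1) + 2*(0)*conj(-1) + 2*(-2)*conj(-1)]
      = (1/8)[(4) + (4) + (-4) + (0) + (4)] = 8/8 = 1
  <chi_rho, chi_3> = (1/8)[1*(4)*conj(1) + 1*(4)*conj(1) + 2*(-2)*conj(-1) + 2*(0)*conj(1) + 2*(-2)*conj(-1)]
      = (1/8)[(4) + (4) + (4) + (0) + (4)] = 16/8 = 2
  <chi_rho, chi_4> = (1/8)[1*(4)*conj(1) + 1*(4)*conj(1) + 2*(-2)*conj(-1) + 2*(0)*conj(-1) + 2*(-2)*conj(1)]
      = (1/8)[(4) + (4) + (4) + (0) + (-4)] = 8/8 = 1
  <chi_rho, chi_5> = (1/8)[1*(4)*conj(2) + 1*(4)*conj(-2) + 2*(-2)*conj(0) + 2*(0)*conj(0) + 2*(-2)*conj(0)]
      = (1/8)[(8) + (-8) + (0) + (0) + (0)] = 0/8 = 0
Dimension check: dim(rho) = sum (mult * dim) = 0*1 + 1*1 + 2*1 + 1*1 + 0*2 = 4 = chi_rho(e) = 4.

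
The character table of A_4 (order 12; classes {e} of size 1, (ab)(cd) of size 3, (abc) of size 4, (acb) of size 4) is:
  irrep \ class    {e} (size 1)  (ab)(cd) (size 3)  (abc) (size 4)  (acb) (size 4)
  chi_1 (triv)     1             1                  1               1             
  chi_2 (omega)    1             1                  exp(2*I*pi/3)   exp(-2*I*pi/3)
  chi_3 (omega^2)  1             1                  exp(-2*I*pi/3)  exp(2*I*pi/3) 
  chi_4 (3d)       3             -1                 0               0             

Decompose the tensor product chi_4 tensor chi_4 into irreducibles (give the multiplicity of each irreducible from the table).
chi_4 tensor chi_4 = chi_1 + chi_2 + chi_3 + 2*chi_4 (all other irreducibles have multiplicity 0).

Details: The character of a tensor product is the pointwise product (chi_4 * chi_4)(C) = chi_4(C) * chi_4(C):
  {e}: (3)*(3), (ab)(cd): (-1)*(-1), (abc): (0)*(0), (acb): (0)*(0)
so (chi_4 * chi_4) takes values
  {e} -> 9, (ab)(cd) -> 1, (abc) -> 0, (acb) -> 0.
Now take the inner product of this character with each irreducible chi from the table, <chi_4*chi_4, chi> = (1/12) sum_C |C| (chi_4*chi_4)(C) conj(chi(C)):
  <chi_4*chi_4, chi_1> = (1/12)[1*(9)*conj(1) + 3*(1)*conj(1) + 4*(0)*conj(1) + 4*(0)*conj(1)]
      = (1/12)[(9) + (3) + (0) + (0)] = 12/12 = 1
  <chi_4*chi_4, chi_2> = (1/12)[1*(9)*conj(1) + 3*(1)*conj(1) + 4*(0)*conj(exp(2*I*pi/3)) + 4*(0)*conj(exp(-2*I*pi/3))]
      = (1/12)[(9) + (3) + (0) + (0)] = 12/12 = 1
  <chi_4*chi_4, chi_3> = (1/12)[1*(9)*conj(1) + 3*(1)*conj(1) + 4*(0)*conj(exp(-2*I*pi/3)) + 4*(0)*conj(exp(2*I*pi/3))]
      = (1/12)[(9) + (3) + (0) + (0)] = 12/12 = 1
  <chi_4*chi_4, chi_4> = (1/12)[1*(9)*conj(3) + 3*(1)*conj(-1) + 4*(0)*conj(0) + 4*(0)*conj(0)]
      = (1/12)[(27) + (-3) + (0) + (0)] = 24/12 = 2
(Exp terms are combined using exp(i*s)*conj(exp(i*t)) = exp(i*(s-t)), and sums of them are collapsed using the identity that for every m > 1 the m distinct m-th roots of unity sum to 0, e.g. 1 + exp(2*I*pi/3) + exp(-2*I*pi/3) = 0.)
Hence the multiplicities are chi_1: 1, chi_2: 1, chi_3: 1, chi_4: 2. Dimension check: dim(chi_4)*dim(chi_4) = 3*3 = 9 and sum (mult * dim) = 1*1 + 1*1 + 1*1 + 2*3 = 9.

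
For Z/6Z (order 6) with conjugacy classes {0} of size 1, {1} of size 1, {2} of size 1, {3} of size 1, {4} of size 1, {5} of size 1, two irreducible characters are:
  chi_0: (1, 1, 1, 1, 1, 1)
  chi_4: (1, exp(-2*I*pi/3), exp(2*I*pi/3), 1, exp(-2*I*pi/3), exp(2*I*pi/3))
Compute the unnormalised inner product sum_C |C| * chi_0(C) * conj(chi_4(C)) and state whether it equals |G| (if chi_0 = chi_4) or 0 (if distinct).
Sum = 0; so <chi_0, chi_4> = 0 (distinct irreducibles are orthogonal).

Explanation: Compute term by term over conjugacy classes (|C| * chi_0(C) * conj(chi_4(C))):
  1*(1)*conj(1) + 1*(1)*conj(exp(-2*I*pi/3)) + 1*(1)*conj(exp(2*I*pi/3)) + 1*(1)*conj(1) + 1*(1)*conj(exp(-2*I*pi/3)) + 1*(1)*conj(exp(2*I*pi/3))
  = (1) + (exp(2*I*pi/3)) + (exp(-2*I*pi/3)) + (1) + (exp(2*I*pi/3)) + (exp(-2*I*pi/3))
  = 0.
(Exp terms are combined using exp(i*s)*conj(exp(i*t)) = exp(i*(s-t)), and sums of them are collapsed using the identity that for every m > 1 the m distinct m-th roots of unity sum to 0, e.g. 1 + exp(2*I*pi/3) + exp(-2*I*pi/3) = 0.)
Dividing by |G| = 6 gives 0/6 = 0, matching the row-orthogonality relation <chi_0, chi_4> = [chi_0 = chi_4].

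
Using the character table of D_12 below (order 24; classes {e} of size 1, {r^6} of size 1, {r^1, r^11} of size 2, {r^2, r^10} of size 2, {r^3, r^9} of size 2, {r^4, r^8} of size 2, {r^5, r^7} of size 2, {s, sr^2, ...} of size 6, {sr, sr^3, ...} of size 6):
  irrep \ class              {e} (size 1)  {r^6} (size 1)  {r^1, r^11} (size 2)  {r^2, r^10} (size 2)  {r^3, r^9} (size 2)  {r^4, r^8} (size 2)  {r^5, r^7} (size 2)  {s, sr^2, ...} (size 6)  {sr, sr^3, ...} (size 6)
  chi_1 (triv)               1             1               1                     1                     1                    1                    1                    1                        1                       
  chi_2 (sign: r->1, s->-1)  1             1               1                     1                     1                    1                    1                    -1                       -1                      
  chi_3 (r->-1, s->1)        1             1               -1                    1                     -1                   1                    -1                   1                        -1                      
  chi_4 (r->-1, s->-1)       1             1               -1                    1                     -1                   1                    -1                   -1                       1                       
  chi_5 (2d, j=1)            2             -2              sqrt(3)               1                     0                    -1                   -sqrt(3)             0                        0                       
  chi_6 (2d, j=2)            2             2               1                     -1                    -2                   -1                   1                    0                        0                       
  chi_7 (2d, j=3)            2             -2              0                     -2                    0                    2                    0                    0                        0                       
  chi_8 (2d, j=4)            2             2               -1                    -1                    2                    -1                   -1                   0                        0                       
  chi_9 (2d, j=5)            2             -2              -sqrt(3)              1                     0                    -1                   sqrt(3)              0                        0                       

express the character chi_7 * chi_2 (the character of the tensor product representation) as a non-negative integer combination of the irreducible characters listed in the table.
chi_7 tensor chi_2 = chi_7 (all other irreducibles have multiplicity 0).

Explanation: The character of a tensor product is the pointwise product (chi_7 * chi_2)(C) = chi_7(C) * chi_2(C):
  {e}: (2)*(1), {r^6}: (-2)*(1), {r^1, r^11}: (0)*(1), {r^2, r^10}: (-2)*(1), {r^3, r^9}: (0)*(1), {r^4, r^8}: (2)*(1), {r^5, r^7}: (0)*(1), {s, sr^2, ...}: (0)*(-1), {sr, sr^3, ...}: (0)*(-1)
so (chi_7 * chi_2) takes values
  {e} -> 2, {r^6} -> -2, {r^1, r^11} -> 0, {r^2, r^10} -> -2, {r^3, r^9} -> 0, {r^4, r^8} -> 2, {r^5, r^7} -> 0, {s, sr^2, ...} -> 0, {sr, sr^3, ...} -> 0.
Now take the inner product of this character with each irreducible chi from the table, <chi_7*chi_2, chi> = (1/24) sum_C |C| (chi_7*chi_2)(C) conj(chi(C)):
  <chi_7*chi_2, chi_1> = (1/24)[1*(2)*conj(1) + 1*(-2)*conj(1) + 2*(0)*conj(1) + 2*(-2)*conj(1) + 2*(0)*conj(1) + 2*(2)*conj(1) + 2*(0)*conj(1) + 6*(0)*conj(1) + 6*(0)*conj(1)]
      = (1/24)[(2) + (-2) + (0) + (-4) + (0) + (4) + (0) + (0) + (0)] = 0/24 = 0
  <chi_7*chi_2, chi_2> = (1/24)[1*(2)*conj(1) + 1*(-2)*conj(1) + 2*(0)*conj(1) + 2*(-2)*conj(1) + 2*(0)*conj(1) + 2*(2)*conj(1) + 2*(0)*conj(1) + 6*(0)*conj(-1) + 6*(0)*conj(-1)]
      = (1/24)[(2) + (-2) + (0) + (-4) + (0) + (4) + (0) + (0) + (0)] = 0/24 = 0
  <chi_7*chi_2, chi_3> = (1/24)[1*(2)*conj(1) + 1*(-2)*conj(1) + 2*(0)*conj(-1) + 2*(-2)*conj(1) + 2*(0)*conj(-1) + 2*(2)*conj(1) + 2*(0)*conj(-1) + 6*(0)*conj(1) + 6*(0)*conj(-1)]
      = (1/24)[(2) + (-2) + (0) + (-4) + (0) + (4) + (0) + (0) + (0)] = 0/24 = 0
  <chi_7*chi_2, chi_4> = (1/24)[1*(2)*conj(1) + 1*(-2)*conj(1) + 2*(0)*conj(-1) + 2*(-2)*conj(1) + 2*(0)*conj(-1) + 2*(2)*conj(1) + 2*(0)*conj(-1) + 6*(0)*conj(-1) + 6*(0)*conj(1)]
      = (1/24)[(2) + (-2) + (0) + (-4) + (0) + (4) + (0) + (0) + (0)] = 0/24 = 0
  <chi_7*chi_2, chi_5> = (1/24)[1*(2)*conj(2) + 1*(-2)*conj(-2) + 2*(0)*conj(sqrt(3)) + 2*(-2)*conj(1) + 2*(0)*conj(0) + 2*(2)*conj(-1) + 2*(0)*conj(-sqrt(3)) + 6*(0)*conj(0) + 6*(0)*conj(0)]
      = (1/24)[(4) + (4) + (0) + (-4) + (0) + (-4) + (0) + (0) + (0)] = 0/24 = 0
  <chi_7*chi_2, chi_6> = (1/24)[1*(2)*conj(2) + 1*(-2)*conj(2) + 2*(0)*conj(1) + 2*(-2)*conj(-1) + 2*(0)*conj(-2) + 2*(2)*conj(-1) + 2*(0)*conj(1) + 6*(0)*conj(0) + 6*(0)*conj(0)]
      = (1/24)[(4) + (-4) + (0) + (4) + (0) + (-4) + (0) + (0) + (0)] = 0/24 = 0
  <chi_7*chi_2, chi_7> = (1/24)[1*(2)*conj(2) + 1*(-2)*conj(-2) + 2*(0)*conj(0) + 2*(-2)*conj(-2) + 2*(0)*conj(0) + 2*(2)*conj(2) + 2*(0)*conj(0) + 6*(0)*conj(0) + 6*(0)*conj(0)]
      = (1/24)[(4) + (4) + (0) + (8) + (0) + (8) + (0) + (0) + (0)] = 24/24 = 1
  <chi_7*chi_2, chi_8> = (1/24)[1*(2)*conj(2) + 1*(-2)*conj(2) + 2*(0)*conj(-1) + 2*(-2)*conj(-1) + 2*(0)*conj(2) + 2*(2)*conj(-1) + 2*(0)*conj(-1) + 6*(0)*conj(0) + 6*(0)*conj(0)]
      = (1/24)[(4) + (-4) + (0) + (4) + (0) + (-4) + (0) + (0) + (0)] = 0/24 = 0
  <chi_7*chi_2, chi_9> = (1/24)[1*(2)*conj(2) + 1*(-2)*conj(-2) + 2*(0)*conj(-sqrt(3)) + 2*(-2)*conj(1) + 2*(0)*conj(0) + 2*(2)*conj(-1) + 2*(0)*conj(sqrt(3)) + 6*(0)*conj(0) + 6*(0)*conj(0)]
      = (1/24)[(4) + (4) + (0) + (-4) + (0) + (-4) + (0) + (0) + (0)] = 0/24 = 0
Hence the multiplicities are chi_7: 1. Dimension check: dim(chi_7)*dim(chi_2) = 2*1 = 2 and sum (mult * dim) = 1*2 = 2.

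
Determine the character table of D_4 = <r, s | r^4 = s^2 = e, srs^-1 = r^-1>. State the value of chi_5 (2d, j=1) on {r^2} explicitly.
Conjugacy classes: {e} of size 1, {r^2} of size 1, {r^1, r^3} of size 2, {s, sr^2, ...} of size 2, {sr, sr^3, ...} of size 2.
Character table:
  irrep \ class              {e} (size 1)  {r^2} (size 1)  {r^1, r^3} (size 2)  {s, sr^2, ...} (size 2)  {sr, sr^3, ...} (size 2)
  chi_1 (triv)               1             1               1                    1                        1                       
  chi_2 (sign: r->1, s->-1)  1             1               1                    -1                       -1                      
  chi_3 (r->-1, s->1)        1             1               -1                   1                        -1                      
  chi_4 (r->-1, s->-1)       1             1               -1                   -1                       1                       
  chi_5 (2d, j=1)            2             -2              0                    0                        0                       

Spot check: chi_5 (2d, j=1) on {r^2} = -2.

Proof sketch: D_4 has order 2*4 = 8 with 5 conjugacy classes, hence 5 irreducibles. Sum of squared dims 1 + 1 + 1 + 1 + 4 = 8 = |G|. Linear characters come from the abelianisation; the 2-dimensional irreps have character r^k -> 2*cos(2*pi*j*k/4), reflections -> 0.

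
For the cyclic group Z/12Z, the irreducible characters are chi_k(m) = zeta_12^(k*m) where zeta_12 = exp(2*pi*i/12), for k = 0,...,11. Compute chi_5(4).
chi_5(4) = zeta_12^20 = exp(-2*I*pi/3)

Reasoning: chi_5(4) = zeta_12^(5*4) = zeta_12^20. Since zeta_12^12 = 1, this equals zeta_12^8 = exp(2*pi*i*8/12) = exp(-2*I*pi/3).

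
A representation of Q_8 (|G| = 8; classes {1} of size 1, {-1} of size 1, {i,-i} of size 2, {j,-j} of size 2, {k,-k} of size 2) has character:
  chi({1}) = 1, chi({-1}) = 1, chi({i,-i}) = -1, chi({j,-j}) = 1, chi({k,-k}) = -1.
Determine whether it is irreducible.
Irreducible: <chi, chi> = 1.

Proof sketch: <chi, chi> = (1/|G|) sum_C |C| * |chi(C)|^2 = (1/8)[1*|1|^2 + 1*|1|^2 + 2*|-1|^2 + 2*|1|^2 + 2*|-1|^2]
  = (1/8)[(1) + (1) + (2) + (2) + (2)] = 8/8 = 1.
A character is irreducible iff <chi, chi> = 1, so this representation is irreducible.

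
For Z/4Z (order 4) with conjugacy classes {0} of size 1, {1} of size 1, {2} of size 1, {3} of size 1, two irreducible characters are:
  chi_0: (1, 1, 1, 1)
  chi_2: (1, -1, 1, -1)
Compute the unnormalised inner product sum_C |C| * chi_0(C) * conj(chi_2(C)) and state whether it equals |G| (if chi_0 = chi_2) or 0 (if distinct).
Sum = 0; so <chi_0, chi_2> = 0 (distinct irreducibles are orthogonal).

Solution. Compute term by term over conjugacy classes (|C| * chi_0(C) * conj(chi_2(C))):
  1*(1)*conj(1) + 1*(1)*conj(-1) + 1*(1)*conj(1) + 1*(1)*conj(-1)
  = (1) + (-1) + (1) + (-1)
  = 0.
(Exp terms are combined using exp(i*s)*conj(exp(i*t)) = exp(i*(s-t)), and sums of them are collapsed using the identity that for every m > 1 the m distinct m-th roots of unity sum to 0, e.g. 1 + exp(2*I*pi/3) + exp(-2*I*pi/3) = 0.)
Dividing by |G| = 4 gives 0/4 = 0, matching the row-orthogonality relation <chi_0, chi_2> = [chi_0 = chi_2].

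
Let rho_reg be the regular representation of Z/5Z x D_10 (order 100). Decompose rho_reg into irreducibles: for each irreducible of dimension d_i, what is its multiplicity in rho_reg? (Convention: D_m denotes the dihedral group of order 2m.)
Each irreducible V_i of dimension d_i appears with multiplicity d_i, i.e. rho_reg = (direct sum over all irreducibles V_i) d_i V_i. The irreducible dimensions for Z/5Z x D_10 are 1, 1, 1, 1, 1, 1, 1, 1, 1, 1, 1, 1, 1, 1, 1, 1, 1, 1, 1, 1, 2, 2, 2, 2, 2, 2, 2, 2, 2, 2, 2, 2, 2, 2, 2, 2, 2, 2, 2, 2: 20 irreducibles of dimension 1, each with multiplicity 1; 20 irreducibles of dimension 2, each with multiplicity 2. Total dimension 20*1*1 + 20*2*2 = 100 = |G|.

Reasoning: General theorem: in the regular representation of a finite group G, each irreducible appears with multiplicity equal to its dimension. Check: dim(rho_reg) = sum d_i^2 = 1 + 1 + 1 + 1 + 1 + 1 + 1 + 1 + 1 + 1 + 1 + 1 + 1 + 1 + 1 + 1 + 1 + 1 + 1 + 1 + 4 + 4 + 4 + 4 + 4 + 4 + 4 + 4 + 4 + 4 + 4 + 4 + 4 + 4 + 4 + 4 + 4 + 4 + 4 + 4 = 100 = |G|.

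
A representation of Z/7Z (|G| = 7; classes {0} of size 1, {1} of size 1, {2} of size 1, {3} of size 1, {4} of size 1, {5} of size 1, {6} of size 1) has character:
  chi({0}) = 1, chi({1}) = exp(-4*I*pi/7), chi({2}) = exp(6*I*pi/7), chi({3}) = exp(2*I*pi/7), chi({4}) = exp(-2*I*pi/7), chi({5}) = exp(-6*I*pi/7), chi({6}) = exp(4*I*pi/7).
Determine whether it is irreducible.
Irreducible: <chi, chi> = 1.

<chi, chi> = (1/|G|) sum_C |C| * |chi(C)|^2 = (1/7)[1*|1|^2 + 1*|exp(-4*I*pi/7)|^2 + 1*|exp(6*I*pi/7)|^2 + 1*|exp(2*I*pi/7)|^2 + 1*|exp(-2*I*pi/7)|^2 + 1*|exp(-6*I*pi/7)|^2 + 1*|exp(4*I*pi/7)|^2]
  = (1/7)[(1) + (1) + (1) + (1) + (1) + (1) + (1)] = 7/7 = 1.
(Exp terms are combined using exp(i*s)*conj(exp(i*t)) = exp(i*(s-t)), and sums of them are collapsed using the identity that for every m > 1 the m distinct m-th roots of unity sum to 0, e.g. 1 + exp(2*I*pi/3) + exp(-2*I*pi/3) = 0.)
A character is irreducible iff <chi, chi> = 1, so this representation is irreducible.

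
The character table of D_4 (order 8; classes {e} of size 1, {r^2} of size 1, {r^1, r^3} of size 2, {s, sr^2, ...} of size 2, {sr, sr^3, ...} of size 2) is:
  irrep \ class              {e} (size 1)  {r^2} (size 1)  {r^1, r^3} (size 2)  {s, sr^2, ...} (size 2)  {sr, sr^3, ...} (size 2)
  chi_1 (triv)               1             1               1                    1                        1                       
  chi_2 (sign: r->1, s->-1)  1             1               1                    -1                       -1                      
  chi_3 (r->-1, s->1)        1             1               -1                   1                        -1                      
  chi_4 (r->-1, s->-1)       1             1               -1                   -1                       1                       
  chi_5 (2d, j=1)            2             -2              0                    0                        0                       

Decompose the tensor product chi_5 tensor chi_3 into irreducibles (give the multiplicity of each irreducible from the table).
chi_5 tensor chi_3 = chi_5 (all other irreducibles have multiplicity 0).

Explanation: The character of a tensor product is the pointwise product (chi_5 * chi_3)(C) = chi_5(C) * chi_3(C):
  {e}: (2)*(1), {r^2}: (-2)*(1), {r^1, r^3}: (0)*(-1), {s, sr^2, ...}: (0)*(1), {sr, sr^3, ...}: (0)*(-1)
so (chi_5 * chi_3) takes values
  {e} -> 2, {r^2} -> -2, {r^1, r^3} -> 0, {s, sr^2, ...} -> 0, {sr, sr^3, ...} -> 0.
Now take the inner product of this character with each irreducible chi from the table, <chi_5*chi_3, chi> = (1/8) sum_C |C| (chi_5*chi_3)(C) conj(chi(C)):
  <chi_5*chi_3, chi_1> = (1/8)[1*(2)*conj(1) + 1*(-2)*conj(1) + 2*(0)*conj(1) + 2*(0)*conj(1) + 2*(0)*conj(1)]
      = (1/8)[(2) + (-2) + (0) + (0) + (0)] = 0/8 = 0
  <chi_5*chi_3, chi_2> = (1/8)[1*(2)*conj(1) + 1*(-2)*conj(1) + 2*(0)*conj(1) + 2*(0)*conj(-1) + 2*(0)*conj(-1)]
      = (1/8)[(2) + (-2) + (0) + (0) + (0)] = 0/8 = 0
  <chi_5*chi_3, chi_3> = (1/8)[1*(2)*conj(1) + 1*(-2)*conj(1) + 2*(0)*conj(-1) + 2*(0)*conj(1) + 2*(0)*conj(-1)]
      = (1/8)[(2) + (-2) + (0) + (0) + (0)] = 0/8 = 0
  <chi_5*chi_3, chi_4> = (1/8)[1*(2)*conj(1) + 1*(-2)*conj(1) + 2*(0)*conj(-1) + 2*(0)*conj(-1) + 2*(0)*conj(1)]
      = (1/8)[(2) + (-2) + (0) + (0) + (0)] = 0/8 = 0
  <chi_5*chi_3, chi_5> = (1/8)[1*(2)*conj(2) + 1*(-2)*conj(-2) + 2*(0)*conj(0) + 2*(0)*conj(0) + 2*(0)*conj(0)]
      = (1/8)[(4) + (4) + (0) + (0) + (0)] = 8/8 = 1
Hence the multiplicities are chi_5: 1. Dimension check: dim(chi_5)*dim(chi_3) = 2*1 = 2 and sum (mult * dim) = 1*2 = 2.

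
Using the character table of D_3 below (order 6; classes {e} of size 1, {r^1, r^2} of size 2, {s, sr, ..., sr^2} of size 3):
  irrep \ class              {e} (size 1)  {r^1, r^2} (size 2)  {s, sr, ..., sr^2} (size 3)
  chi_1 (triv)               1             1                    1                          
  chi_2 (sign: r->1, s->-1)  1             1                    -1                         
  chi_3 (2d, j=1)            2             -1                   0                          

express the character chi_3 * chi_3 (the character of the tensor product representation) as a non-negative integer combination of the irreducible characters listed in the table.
chi_3 tensor chi_3 = chi_1 + chi_2 + chi_3 (all other irreducibles have multiplicity 0).

Why: The character of a tensor product is the pointwise product (chi_3 * chi_3)(C) = chi_3(C) * chi_3(C):
  {e}: (2)*(2), {r^1, r^2}: (-1)*(-1), {s, sr, ..., sr^2}: (0)*(0)
so (chi_3 * chi_3) takes values
  {e} -> 4, {r^1, r^2} -> 1, {s, sr, ..., sr^2} -> 0.
Now take the inner product of this character with each irreducible chi from the table, <chi_3*chi_3, chi> = (1/6) sum_C |C| (chi_3*chi_3)(C) conj(chi(C)):
  <chi_3*chi_3, chi_1> = (1/6)[1*(4)*conj(1) + 2*(1)*conj(1) + 3*(0)*conj(1)]
      = (1/6)[(4) + (2) + (0)] = 6/6 = 1
  <chi_3*chi_3, chi_2> = (1/6)[1*(4)*conj(1) + 2*(1)*conj(1) + 3*(0)*conj(-1)]
      = (1/6)[(4) + (2) + (0)] = 6/6 = 1
  <chi_3*chi_3, chi_3> = (1/6)[1*(4)*conj(2) + 2*(1)*conj(-1) + 3*(0)*conj(0)]
      = (1/6)[(8) + (-2) + (0)] = 6/6 = 1
Hence the multiplicities are chi_1: 1, chi_2: 1, chi_3: 1. Dimension check: dim(chi_3)*dim(chi_3) = 2*2 = 4 and sum (mult * dim) = 1*1 + 1*1 + 1*2 = 4.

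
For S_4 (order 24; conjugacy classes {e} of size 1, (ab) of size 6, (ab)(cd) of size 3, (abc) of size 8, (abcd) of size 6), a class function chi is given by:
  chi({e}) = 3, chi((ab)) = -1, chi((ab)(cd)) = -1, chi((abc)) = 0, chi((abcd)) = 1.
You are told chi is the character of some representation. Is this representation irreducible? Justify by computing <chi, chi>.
Irreducible: <chi, chi> = 1.

Derivation: <chi, chi> = (1/|G|) sum_C |C| * |chi(C)|^2 = (1/24)[1*|3|^2 + 6*|-1|^2 + 3*|-1|^2 + 8*|0|^2 + 6*|1|^2]
  = (1/24)[(9) + (6) + (3) + (0) + (6)] = 24/24 = 1.
A character is irreducible iff <chi, chi> = 1, so this representation is irreducible.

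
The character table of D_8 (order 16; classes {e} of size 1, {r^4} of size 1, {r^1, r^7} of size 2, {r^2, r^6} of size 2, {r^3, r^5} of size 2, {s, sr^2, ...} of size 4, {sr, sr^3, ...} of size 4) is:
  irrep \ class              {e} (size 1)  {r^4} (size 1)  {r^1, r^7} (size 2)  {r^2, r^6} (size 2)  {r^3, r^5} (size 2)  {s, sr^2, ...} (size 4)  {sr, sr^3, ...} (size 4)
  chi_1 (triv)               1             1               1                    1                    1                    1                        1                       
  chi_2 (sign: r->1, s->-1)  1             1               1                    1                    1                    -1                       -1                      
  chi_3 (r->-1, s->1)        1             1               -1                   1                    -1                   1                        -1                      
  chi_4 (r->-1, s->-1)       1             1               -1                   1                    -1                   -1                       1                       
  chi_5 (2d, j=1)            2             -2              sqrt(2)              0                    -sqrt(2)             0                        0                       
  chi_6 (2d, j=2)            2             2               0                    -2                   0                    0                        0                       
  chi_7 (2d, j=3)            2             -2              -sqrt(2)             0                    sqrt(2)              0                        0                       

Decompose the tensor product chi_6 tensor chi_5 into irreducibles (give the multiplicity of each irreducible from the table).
chi_6 tensor chi_5 = chi_5 + chi_7 (all other irreducibles have multiplicity 0).

Derivation: The character of a tensor product is the pointwise product (chi_6 * chi_5)(C) = chi_6(C) * chi_5(C):
  {e}: (2)*(2), {r^4}: (2)*(-2), {r^1, r^7}: (0)*(sqrt(2)), {r^2, r^6}: (-2)*(0), {r^3, r^5}: (0)*(-sqrt(2)), {s, sr^2, ...}: (0)*(0), {sr, sr^3, ...}: (0)*(0)
so (chi_6 * chi_5) takes values
  {e} -> 4, {r^4} -> -4, {r^1, r^7} -> 0, {r^2, r^6} -> 0, {r^3, r^5} -> 0, {s, sr^2, ...} -> 0, {sr, sr^3, ...} -> 0.
Now take the inner product of this character with each irreducible chi from the table, <chi_6*chi_5, chi> = (1/16) sum_C |C| (chi_6*chi_5)(C) conj(chi(C)):
  <chi_6*chi_5, chi_1> = (1/16)[1*(4)*conj(1) + 1*(-4)*conj(1) + 2*(0)*conj(1) + 2*(0)*conj(1) + 2*(0)*conj(1) + 4*(0)*conj(1) + 4*(0)*conj(1)]
      = (1/16)[(4) + (-4) + (0) + (0) + (0) + (0) + (0)] = 0/16 = 0
  <chi_6*chi_5, chi_2> = (1/16)[1*(4)*conj(1) + 1*(-4)*conj(1) + 2*(0)*conj(1) + 2*(0)*conj(1) + 2*(0)*conj(1) + 4*(0)*conj(-1) + 4*(0)*conj(-1)]
      = (1/16)[(4) + (-4) + (0) + (0) + (0) + (0) + (0)] = 0/16 = 0
  <chi_6*chi_5, chi_3> = (1/16)[1*(4)*conj(1) + 1*(-4)*conj(1) + 2*(0)*conj(-1) + 2*(0)*conj(1) + 2*(0)*conj(-1) + 4*(0)*conj(1) + 4*(0)*conj(-1)]
      = (1/16)[(4) + (-4) + (0) + (0) + (0) + (0) + (0)] = 0/16 = 0
  <chi_6*chi_5, chi_4> = (1/16)[1*(4)*conj(1) + 1*(-4)*conj(1) + 2*(0)*conj(-1) + 2*(0)*conj(1) + 2*(0)*conj(-1) + 4*(0)*conj(-1) + 4*(0)*conj(1)]
      = (1/16)[(4) + (-4) + (0) + (0) + (0) + (0) + (0)] = 0/16 = 0
  <chi_6*chi_5, chi_5> = (1/16)[1*(4)*conj(2) + 1*(-4)*conj(-2) + 2*(0)*conj(sqrt(2)) + 2*(0)*conj(0) + 2*(0)*conj(-sqrt(2)) + 4*(0)*conj(0) + 4*(0)*conj(0)]
      = (1/16)[(8) + (8) + (0) + (0) + (0) + (0) + (0)] = 16/16 = 1
  <chi_6*chi_5, chi_6> = (1/16)[1*(4)*conj(2) + 1*(-4)*conj(2) + 2*(0)*conj(0) + 2*(0)*conj(-2) + 2*(0)*conj(0) + 4*(0)*conj(0) + 4*(0)*conj(0)]
      = (1/16)[(8) + (-8) + (0) + (0) + (0) + (0) + (0)] = 0/16 = 0
  <chi_6*chi_5, chi_7> = (1/16)[1*(4)*conj(2) + 1*(-4)*conj(-2) + 2*(0)*conj(-sqrt(2)) + 2*(0)*conj(0) + 2*(0)*conj(sqrt(2)) + 4*(0)*conj(0) + 4*(0)*conj(0)]
      = (1/16)[(8) + (8) + (0) + (0) + (0) + (0) + (0)] = 16/16 = 1
Hence the multiplicities are chi_5: 1, chi_7: 1. Dimension check: dim(chi_6)*dim(chi_5) = 2*2 = 4 and sum (mult * dim) = 1*2 + 1*2 = 4.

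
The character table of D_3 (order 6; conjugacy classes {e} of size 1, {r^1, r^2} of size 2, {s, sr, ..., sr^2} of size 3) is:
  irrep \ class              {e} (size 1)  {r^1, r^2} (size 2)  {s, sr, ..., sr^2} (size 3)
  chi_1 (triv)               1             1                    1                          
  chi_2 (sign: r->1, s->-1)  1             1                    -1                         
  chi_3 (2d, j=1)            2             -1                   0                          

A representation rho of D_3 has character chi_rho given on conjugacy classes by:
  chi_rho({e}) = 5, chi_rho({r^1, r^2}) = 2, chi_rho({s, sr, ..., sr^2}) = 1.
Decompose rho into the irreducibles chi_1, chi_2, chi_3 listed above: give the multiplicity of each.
Multiplicities: chi_1: 2, chi_2: 1, chi_3: 1.

Justification: Use <chi_rho, chi> = (1/|G|) sum_C |C| * chi_rho(C) * conj(chi(C)) with |G| = 6 for each irreducible chi in the table:
  <chi_rho, chi_1> = (1/6)[1*(5)*conj(1) + 2*(2)*conj(1) + 3*(1)*conj(1)]
      = (1/6)[(5) + (4) + (3)] = 12/6 = 2
  <chi_rho, chi_2> = (1/6)[1*(5)*conj(1) + 2*(2)*conj(1) + 3*(1)*conj(-1)]
      = (1/6)[(5) + (4) + (-3)] = 6/6 = 1
  <chi_rho, chi_3> = (1/6)[1*(5)*conj(2) + 2*(2)*conj(-1) + 3*(1)*conj(0)]
      = (1/6)[(10) + (-4) + (0)] = 6/6 = 1
Dimension check: dim(rho) = sum (mult * dim) = 2*1 + 1*1 + 1*2 = 5 = chi_rho(e) = 5.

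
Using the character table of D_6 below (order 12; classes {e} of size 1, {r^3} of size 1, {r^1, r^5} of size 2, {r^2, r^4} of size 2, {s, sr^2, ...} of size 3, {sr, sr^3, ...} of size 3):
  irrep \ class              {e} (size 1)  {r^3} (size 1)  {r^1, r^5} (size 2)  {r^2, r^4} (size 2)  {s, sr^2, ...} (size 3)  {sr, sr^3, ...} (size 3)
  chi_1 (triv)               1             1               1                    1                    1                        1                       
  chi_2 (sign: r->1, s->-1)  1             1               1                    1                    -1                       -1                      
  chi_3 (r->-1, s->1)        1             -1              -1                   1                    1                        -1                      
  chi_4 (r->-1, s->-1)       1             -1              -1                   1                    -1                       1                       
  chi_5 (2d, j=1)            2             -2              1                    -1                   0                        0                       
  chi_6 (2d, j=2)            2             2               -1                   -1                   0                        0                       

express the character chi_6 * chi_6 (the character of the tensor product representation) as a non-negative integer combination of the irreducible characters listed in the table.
chi_6 tensor chi_6 = chi_1 + chi_2 + chi_6 (all other irreducibles have multiplicity 0).

Working: The character of a tensor product is the pointwise product (chi_6 * chi_6)(C) = chi_6(C) * chi_6(C):
  {e}: (2)*(2), {r^3}: (2)*(2), {r^1, r^5}: (-1)*(-1), {r^2, r^4}: (-1)*(-1), {s, sr^2, ...}: (0)*(0), {sr, sr^3, ...}: (0)*(0)
so (chi_6 * chi_6) takes values
  {e} -> 4, {r^3} -> 4, {r^1, r^5} -> 1, {r^2, r^4} -> 1, {s, sr^2, ...} -> 0, {sr, sr^3, ...} -> 0.
Now take the inner product of this character with each irreducible chi from the table, <chi_6*chi_6, chi> = (1/12) sum_C |C| (chi_6*chi_6)(C) conj(chi(C)):
  <chi_6*chi_6, chi_1> = (1/12)[1*(4)*conj(1) + 1*(4)*conj(1) + 2*(1)*conj(1) + 2*(1)*conj(1) + 3*(0)*conj(1) + 3*(0)*conj(1)]
      = (1/12)[(4) + (4) + (2) + (2) + (0) + (0)] = 12/12 = 1
  <chi_6*chi_6, chi_2> = (1/12)[1*(4)*conj(1) + 1*(4)*conj(1) + 2*(1)*conj(1) + 2*(1)*conj(1) + 3*(0)*conj(-1) + 3*(0)*conj(-1)]
      = (1/12)[(4) + (4) + (2) + (2) + (0) + (0)] = 12/12 = 1
  <chi_6*chi_6, chi_3> = (1/12)[1*(4)*conj(1) + 1*(4)*conj(-1) + 2*(1)*conj(-1) + 2*(1)*conj(1) + 3*(0)*conj(1) + 3*(0)*conj(-1)]
      = (1/12)[(4) + (-4) + (-2) + (2) + (0) + (0)] = 0/12 = 0
  <chi_6*chi_6, chi_4> = (1/12)[1*(4)*conj(1) + 1*(4)*conj(-1) + 2*(1)*conj(-1) + 2*(1)*conj(1) + 3*(0)*conj(-1) + 3*(0)*conj(1)]
      = (1/12)[(4) + (-4) + (-2) + (2) + (0) + (0)] = 0/12 = 0
  <chi_6*chi_6, chi_5> = (1/12)[1*(4)*conj(2) + 1*(4)*conj(-2) + 2*(1)*conj(1) + 2*(1)*conj(-1) + 3*(0)*conj(0) + 3*(0)*conj(0)]
      = (1/12)[(8) + (-8) + (2) + (-2) + (0) + (0)] = 0/12 = 0
  <chi_6*chi_6, chi_6> = (1/12)[1*(4)*conj(2) + 1*(4)*conj(2) + 2*(1)*conj(-1) + 2*(1)*conj(-1) + 3*(0)*conj(0) + 3*(0)*conj(0)]
      = (1/12)[(8) + (8) + (-2) + (-2) + (0) + (0)] = 12/12 = 1
Hence the multiplicities are chi_1: 1, chi_2: 1, chi_6: 1. Dimension check: dim(chi_6)*dim(chi_6) = 2*2 = 4 and sum (mult * dim) = 1*1 + 1*1 + 1*2 = 4.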